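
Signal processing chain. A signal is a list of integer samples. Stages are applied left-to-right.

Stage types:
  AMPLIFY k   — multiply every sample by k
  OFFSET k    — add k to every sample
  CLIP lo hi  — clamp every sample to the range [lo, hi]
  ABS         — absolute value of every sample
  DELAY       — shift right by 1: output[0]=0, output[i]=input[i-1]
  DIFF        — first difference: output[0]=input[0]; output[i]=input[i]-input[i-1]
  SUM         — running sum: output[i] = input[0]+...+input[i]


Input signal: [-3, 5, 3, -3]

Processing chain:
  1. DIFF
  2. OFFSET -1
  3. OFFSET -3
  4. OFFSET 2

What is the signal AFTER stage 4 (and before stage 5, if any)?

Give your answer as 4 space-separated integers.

Answer: -5 6 -4 -8

Derivation:
Input: [-3, 5, 3, -3]
Stage 1 (DIFF): s[0]=-3, 5--3=8, 3-5=-2, -3-3=-6 -> [-3, 8, -2, -6]
Stage 2 (OFFSET -1): -3+-1=-4, 8+-1=7, -2+-1=-3, -6+-1=-7 -> [-4, 7, -3, -7]
Stage 3 (OFFSET -3): -4+-3=-7, 7+-3=4, -3+-3=-6, -7+-3=-10 -> [-7, 4, -6, -10]
Stage 4 (OFFSET 2): -7+2=-5, 4+2=6, -6+2=-4, -10+2=-8 -> [-5, 6, -4, -8]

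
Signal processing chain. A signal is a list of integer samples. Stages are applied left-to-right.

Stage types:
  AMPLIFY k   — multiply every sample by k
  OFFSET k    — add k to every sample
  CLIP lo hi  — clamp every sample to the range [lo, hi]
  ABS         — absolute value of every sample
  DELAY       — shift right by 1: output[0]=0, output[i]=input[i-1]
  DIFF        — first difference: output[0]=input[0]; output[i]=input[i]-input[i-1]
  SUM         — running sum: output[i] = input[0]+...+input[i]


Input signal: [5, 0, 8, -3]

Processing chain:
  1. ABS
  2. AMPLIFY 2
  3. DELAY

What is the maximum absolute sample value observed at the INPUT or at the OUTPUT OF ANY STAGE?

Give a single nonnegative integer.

Input: [5, 0, 8, -3] (max |s|=8)
Stage 1 (ABS): |5|=5, |0|=0, |8|=8, |-3|=3 -> [5, 0, 8, 3] (max |s|=8)
Stage 2 (AMPLIFY 2): 5*2=10, 0*2=0, 8*2=16, 3*2=6 -> [10, 0, 16, 6] (max |s|=16)
Stage 3 (DELAY): [0, 10, 0, 16] = [0, 10, 0, 16] -> [0, 10, 0, 16] (max |s|=16)
Overall max amplitude: 16

Answer: 16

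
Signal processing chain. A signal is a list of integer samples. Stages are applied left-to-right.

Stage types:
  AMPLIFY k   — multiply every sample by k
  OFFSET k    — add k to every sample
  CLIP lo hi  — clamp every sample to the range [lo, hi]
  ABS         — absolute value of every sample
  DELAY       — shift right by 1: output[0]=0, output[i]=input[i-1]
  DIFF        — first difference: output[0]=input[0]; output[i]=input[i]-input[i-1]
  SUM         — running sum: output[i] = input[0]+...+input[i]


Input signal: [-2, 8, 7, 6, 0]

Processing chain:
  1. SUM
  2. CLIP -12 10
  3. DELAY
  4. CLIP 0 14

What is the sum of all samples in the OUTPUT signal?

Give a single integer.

Input: [-2, 8, 7, 6, 0]
Stage 1 (SUM): sum[0..0]=-2, sum[0..1]=6, sum[0..2]=13, sum[0..3]=19, sum[0..4]=19 -> [-2, 6, 13, 19, 19]
Stage 2 (CLIP -12 10): clip(-2,-12,10)=-2, clip(6,-12,10)=6, clip(13,-12,10)=10, clip(19,-12,10)=10, clip(19,-12,10)=10 -> [-2, 6, 10, 10, 10]
Stage 3 (DELAY): [0, -2, 6, 10, 10] = [0, -2, 6, 10, 10] -> [0, -2, 6, 10, 10]
Stage 4 (CLIP 0 14): clip(0,0,14)=0, clip(-2,0,14)=0, clip(6,0,14)=6, clip(10,0,14)=10, clip(10,0,14)=10 -> [0, 0, 6, 10, 10]
Output sum: 26

Answer: 26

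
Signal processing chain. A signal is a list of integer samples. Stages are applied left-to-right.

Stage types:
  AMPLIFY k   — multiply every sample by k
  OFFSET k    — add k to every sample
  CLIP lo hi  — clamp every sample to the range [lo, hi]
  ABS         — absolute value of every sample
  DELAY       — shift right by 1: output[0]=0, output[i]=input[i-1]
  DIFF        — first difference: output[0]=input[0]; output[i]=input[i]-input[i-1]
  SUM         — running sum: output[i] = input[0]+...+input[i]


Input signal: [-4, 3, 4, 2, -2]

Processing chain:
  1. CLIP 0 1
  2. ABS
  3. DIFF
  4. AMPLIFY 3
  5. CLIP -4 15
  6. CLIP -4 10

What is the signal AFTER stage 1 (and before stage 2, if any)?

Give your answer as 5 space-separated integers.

Input: [-4, 3, 4, 2, -2]
Stage 1 (CLIP 0 1): clip(-4,0,1)=0, clip(3,0,1)=1, clip(4,0,1)=1, clip(2,0,1)=1, clip(-2,0,1)=0 -> [0, 1, 1, 1, 0]

Answer: 0 1 1 1 0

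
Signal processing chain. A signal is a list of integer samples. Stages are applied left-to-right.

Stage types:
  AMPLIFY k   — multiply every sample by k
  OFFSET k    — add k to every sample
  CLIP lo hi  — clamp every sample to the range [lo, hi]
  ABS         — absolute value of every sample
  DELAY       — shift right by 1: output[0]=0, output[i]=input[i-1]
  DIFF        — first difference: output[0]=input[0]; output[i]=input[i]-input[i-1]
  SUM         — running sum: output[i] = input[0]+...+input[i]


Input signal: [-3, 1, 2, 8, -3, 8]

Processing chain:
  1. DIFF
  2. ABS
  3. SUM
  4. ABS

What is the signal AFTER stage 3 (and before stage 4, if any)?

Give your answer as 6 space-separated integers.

Input: [-3, 1, 2, 8, -3, 8]
Stage 1 (DIFF): s[0]=-3, 1--3=4, 2-1=1, 8-2=6, -3-8=-11, 8--3=11 -> [-3, 4, 1, 6, -11, 11]
Stage 2 (ABS): |-3|=3, |4|=4, |1|=1, |6|=6, |-11|=11, |11|=11 -> [3, 4, 1, 6, 11, 11]
Stage 3 (SUM): sum[0..0]=3, sum[0..1]=7, sum[0..2]=8, sum[0..3]=14, sum[0..4]=25, sum[0..5]=36 -> [3, 7, 8, 14, 25, 36]

Answer: 3 7 8 14 25 36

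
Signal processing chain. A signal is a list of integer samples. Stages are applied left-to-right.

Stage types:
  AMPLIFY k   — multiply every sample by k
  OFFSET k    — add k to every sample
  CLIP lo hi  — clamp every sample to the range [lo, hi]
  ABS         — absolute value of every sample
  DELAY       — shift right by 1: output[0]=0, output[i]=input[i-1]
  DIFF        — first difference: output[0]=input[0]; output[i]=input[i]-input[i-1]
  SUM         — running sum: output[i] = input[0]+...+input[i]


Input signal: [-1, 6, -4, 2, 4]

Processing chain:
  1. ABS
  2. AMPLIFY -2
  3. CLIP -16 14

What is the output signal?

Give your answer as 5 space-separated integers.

Input: [-1, 6, -4, 2, 4]
Stage 1 (ABS): |-1|=1, |6|=6, |-4|=4, |2|=2, |4|=4 -> [1, 6, 4, 2, 4]
Stage 2 (AMPLIFY -2): 1*-2=-2, 6*-2=-12, 4*-2=-8, 2*-2=-4, 4*-2=-8 -> [-2, -12, -8, -4, -8]
Stage 3 (CLIP -16 14): clip(-2,-16,14)=-2, clip(-12,-16,14)=-12, clip(-8,-16,14)=-8, clip(-4,-16,14)=-4, clip(-8,-16,14)=-8 -> [-2, -12, -8, -4, -8]

Answer: -2 -12 -8 -4 -8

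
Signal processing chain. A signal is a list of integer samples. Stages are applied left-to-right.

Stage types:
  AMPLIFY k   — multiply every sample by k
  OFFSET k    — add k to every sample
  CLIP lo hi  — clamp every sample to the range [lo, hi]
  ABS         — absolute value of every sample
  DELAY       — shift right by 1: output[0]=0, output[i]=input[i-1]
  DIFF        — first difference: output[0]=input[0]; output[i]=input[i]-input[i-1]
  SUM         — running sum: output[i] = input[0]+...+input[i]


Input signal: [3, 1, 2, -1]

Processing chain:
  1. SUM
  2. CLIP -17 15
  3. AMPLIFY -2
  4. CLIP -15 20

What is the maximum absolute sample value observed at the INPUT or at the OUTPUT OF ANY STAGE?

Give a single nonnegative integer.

Answer: 12

Derivation:
Input: [3, 1, 2, -1] (max |s|=3)
Stage 1 (SUM): sum[0..0]=3, sum[0..1]=4, sum[0..2]=6, sum[0..3]=5 -> [3, 4, 6, 5] (max |s|=6)
Stage 2 (CLIP -17 15): clip(3,-17,15)=3, clip(4,-17,15)=4, clip(6,-17,15)=6, clip(5,-17,15)=5 -> [3, 4, 6, 5] (max |s|=6)
Stage 3 (AMPLIFY -2): 3*-2=-6, 4*-2=-8, 6*-2=-12, 5*-2=-10 -> [-6, -8, -12, -10] (max |s|=12)
Stage 4 (CLIP -15 20): clip(-6,-15,20)=-6, clip(-8,-15,20)=-8, clip(-12,-15,20)=-12, clip(-10,-15,20)=-10 -> [-6, -8, -12, -10] (max |s|=12)
Overall max amplitude: 12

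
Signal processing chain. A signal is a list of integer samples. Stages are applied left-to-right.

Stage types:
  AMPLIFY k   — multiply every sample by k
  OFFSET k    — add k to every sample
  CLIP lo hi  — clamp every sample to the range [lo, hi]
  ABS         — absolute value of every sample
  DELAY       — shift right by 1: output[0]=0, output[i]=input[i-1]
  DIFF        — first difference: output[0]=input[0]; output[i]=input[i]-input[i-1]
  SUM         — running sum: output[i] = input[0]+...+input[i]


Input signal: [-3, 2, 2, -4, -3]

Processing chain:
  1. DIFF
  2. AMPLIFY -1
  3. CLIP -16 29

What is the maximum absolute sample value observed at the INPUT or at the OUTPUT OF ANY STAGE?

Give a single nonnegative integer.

Input: [-3, 2, 2, -4, -3] (max |s|=4)
Stage 1 (DIFF): s[0]=-3, 2--3=5, 2-2=0, -4-2=-6, -3--4=1 -> [-3, 5, 0, -6, 1] (max |s|=6)
Stage 2 (AMPLIFY -1): -3*-1=3, 5*-1=-5, 0*-1=0, -6*-1=6, 1*-1=-1 -> [3, -5, 0, 6, -1] (max |s|=6)
Stage 3 (CLIP -16 29): clip(3,-16,29)=3, clip(-5,-16,29)=-5, clip(0,-16,29)=0, clip(6,-16,29)=6, clip(-1,-16,29)=-1 -> [3, -5, 0, 6, -1] (max |s|=6)
Overall max amplitude: 6

Answer: 6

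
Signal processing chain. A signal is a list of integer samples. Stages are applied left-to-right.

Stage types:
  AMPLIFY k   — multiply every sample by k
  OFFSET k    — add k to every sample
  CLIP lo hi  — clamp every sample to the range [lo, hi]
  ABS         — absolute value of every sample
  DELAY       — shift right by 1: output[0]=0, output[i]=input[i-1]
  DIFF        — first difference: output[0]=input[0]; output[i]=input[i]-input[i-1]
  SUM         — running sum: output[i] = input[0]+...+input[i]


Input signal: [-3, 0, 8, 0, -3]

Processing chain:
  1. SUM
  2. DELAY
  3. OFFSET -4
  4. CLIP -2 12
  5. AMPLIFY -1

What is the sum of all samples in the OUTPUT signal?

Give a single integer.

Answer: 4

Derivation:
Input: [-3, 0, 8, 0, -3]
Stage 1 (SUM): sum[0..0]=-3, sum[0..1]=-3, sum[0..2]=5, sum[0..3]=5, sum[0..4]=2 -> [-3, -3, 5, 5, 2]
Stage 2 (DELAY): [0, -3, -3, 5, 5] = [0, -3, -3, 5, 5] -> [0, -3, -3, 5, 5]
Stage 3 (OFFSET -4): 0+-4=-4, -3+-4=-7, -3+-4=-7, 5+-4=1, 5+-4=1 -> [-4, -7, -7, 1, 1]
Stage 4 (CLIP -2 12): clip(-4,-2,12)=-2, clip(-7,-2,12)=-2, clip(-7,-2,12)=-2, clip(1,-2,12)=1, clip(1,-2,12)=1 -> [-2, -2, -2, 1, 1]
Stage 5 (AMPLIFY -1): -2*-1=2, -2*-1=2, -2*-1=2, 1*-1=-1, 1*-1=-1 -> [2, 2, 2, -1, -1]
Output sum: 4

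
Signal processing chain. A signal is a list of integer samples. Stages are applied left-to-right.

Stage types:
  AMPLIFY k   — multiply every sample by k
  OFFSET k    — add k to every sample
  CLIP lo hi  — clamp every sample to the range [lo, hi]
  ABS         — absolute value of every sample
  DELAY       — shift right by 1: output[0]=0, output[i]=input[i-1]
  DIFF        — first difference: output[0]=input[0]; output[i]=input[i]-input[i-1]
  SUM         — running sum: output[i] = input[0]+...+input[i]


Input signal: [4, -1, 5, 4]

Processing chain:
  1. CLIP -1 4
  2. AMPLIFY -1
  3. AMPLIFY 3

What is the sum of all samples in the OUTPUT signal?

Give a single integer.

Input: [4, -1, 5, 4]
Stage 1 (CLIP -1 4): clip(4,-1,4)=4, clip(-1,-1,4)=-1, clip(5,-1,4)=4, clip(4,-1,4)=4 -> [4, -1, 4, 4]
Stage 2 (AMPLIFY -1): 4*-1=-4, -1*-1=1, 4*-1=-4, 4*-1=-4 -> [-4, 1, -4, -4]
Stage 3 (AMPLIFY 3): -4*3=-12, 1*3=3, -4*3=-12, -4*3=-12 -> [-12, 3, -12, -12]
Output sum: -33

Answer: -33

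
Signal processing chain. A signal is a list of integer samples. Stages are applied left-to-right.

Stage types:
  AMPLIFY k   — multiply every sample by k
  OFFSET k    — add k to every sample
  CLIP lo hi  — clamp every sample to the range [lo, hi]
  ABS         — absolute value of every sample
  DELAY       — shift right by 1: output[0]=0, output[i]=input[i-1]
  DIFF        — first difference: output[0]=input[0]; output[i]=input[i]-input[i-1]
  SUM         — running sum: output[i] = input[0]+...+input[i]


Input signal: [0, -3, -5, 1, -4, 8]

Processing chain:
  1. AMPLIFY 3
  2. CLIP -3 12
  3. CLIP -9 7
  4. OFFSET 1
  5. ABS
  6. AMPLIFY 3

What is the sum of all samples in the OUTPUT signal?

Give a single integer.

Answer: 57

Derivation:
Input: [0, -3, -5, 1, -4, 8]
Stage 1 (AMPLIFY 3): 0*3=0, -3*3=-9, -5*3=-15, 1*3=3, -4*3=-12, 8*3=24 -> [0, -9, -15, 3, -12, 24]
Stage 2 (CLIP -3 12): clip(0,-3,12)=0, clip(-9,-3,12)=-3, clip(-15,-3,12)=-3, clip(3,-3,12)=3, clip(-12,-3,12)=-3, clip(24,-3,12)=12 -> [0, -3, -3, 3, -3, 12]
Stage 3 (CLIP -9 7): clip(0,-9,7)=0, clip(-3,-9,7)=-3, clip(-3,-9,7)=-3, clip(3,-9,7)=3, clip(-3,-9,7)=-3, clip(12,-9,7)=7 -> [0, -3, -3, 3, -3, 7]
Stage 4 (OFFSET 1): 0+1=1, -3+1=-2, -3+1=-2, 3+1=4, -3+1=-2, 7+1=8 -> [1, -2, -2, 4, -2, 8]
Stage 5 (ABS): |1|=1, |-2|=2, |-2|=2, |4|=4, |-2|=2, |8|=8 -> [1, 2, 2, 4, 2, 8]
Stage 6 (AMPLIFY 3): 1*3=3, 2*3=6, 2*3=6, 4*3=12, 2*3=6, 8*3=24 -> [3, 6, 6, 12, 6, 24]
Output sum: 57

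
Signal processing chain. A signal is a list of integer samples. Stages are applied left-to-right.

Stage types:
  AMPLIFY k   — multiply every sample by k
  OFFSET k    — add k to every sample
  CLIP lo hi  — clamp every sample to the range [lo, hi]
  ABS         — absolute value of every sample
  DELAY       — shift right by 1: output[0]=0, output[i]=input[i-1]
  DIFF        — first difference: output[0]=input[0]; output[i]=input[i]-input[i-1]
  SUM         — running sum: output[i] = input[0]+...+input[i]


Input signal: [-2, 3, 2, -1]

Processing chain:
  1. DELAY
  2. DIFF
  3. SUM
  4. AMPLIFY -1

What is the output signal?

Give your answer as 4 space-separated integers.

Input: [-2, 3, 2, -1]
Stage 1 (DELAY): [0, -2, 3, 2] = [0, -2, 3, 2] -> [0, -2, 3, 2]
Stage 2 (DIFF): s[0]=0, -2-0=-2, 3--2=5, 2-3=-1 -> [0, -2, 5, -1]
Stage 3 (SUM): sum[0..0]=0, sum[0..1]=-2, sum[0..2]=3, sum[0..3]=2 -> [0, -2, 3, 2]
Stage 4 (AMPLIFY -1): 0*-1=0, -2*-1=2, 3*-1=-3, 2*-1=-2 -> [0, 2, -3, -2]

Answer: 0 2 -3 -2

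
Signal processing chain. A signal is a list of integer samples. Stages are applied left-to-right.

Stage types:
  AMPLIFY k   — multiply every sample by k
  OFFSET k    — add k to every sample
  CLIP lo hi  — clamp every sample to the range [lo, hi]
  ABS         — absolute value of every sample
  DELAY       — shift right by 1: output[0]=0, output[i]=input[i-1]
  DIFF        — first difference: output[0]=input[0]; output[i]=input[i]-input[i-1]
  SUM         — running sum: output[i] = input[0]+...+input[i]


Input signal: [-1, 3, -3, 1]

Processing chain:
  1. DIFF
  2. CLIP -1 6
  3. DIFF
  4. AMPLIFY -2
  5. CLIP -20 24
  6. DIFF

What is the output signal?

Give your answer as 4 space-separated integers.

Answer: 2 -12 20 -20

Derivation:
Input: [-1, 3, -3, 1]
Stage 1 (DIFF): s[0]=-1, 3--1=4, -3-3=-6, 1--3=4 -> [-1, 4, -6, 4]
Stage 2 (CLIP -1 6): clip(-1,-1,6)=-1, clip(4,-1,6)=4, clip(-6,-1,6)=-1, clip(4,-1,6)=4 -> [-1, 4, -1, 4]
Stage 3 (DIFF): s[0]=-1, 4--1=5, -1-4=-5, 4--1=5 -> [-1, 5, -5, 5]
Stage 4 (AMPLIFY -2): -1*-2=2, 5*-2=-10, -5*-2=10, 5*-2=-10 -> [2, -10, 10, -10]
Stage 5 (CLIP -20 24): clip(2,-20,24)=2, clip(-10,-20,24)=-10, clip(10,-20,24)=10, clip(-10,-20,24)=-10 -> [2, -10, 10, -10]
Stage 6 (DIFF): s[0]=2, -10-2=-12, 10--10=20, -10-10=-20 -> [2, -12, 20, -20]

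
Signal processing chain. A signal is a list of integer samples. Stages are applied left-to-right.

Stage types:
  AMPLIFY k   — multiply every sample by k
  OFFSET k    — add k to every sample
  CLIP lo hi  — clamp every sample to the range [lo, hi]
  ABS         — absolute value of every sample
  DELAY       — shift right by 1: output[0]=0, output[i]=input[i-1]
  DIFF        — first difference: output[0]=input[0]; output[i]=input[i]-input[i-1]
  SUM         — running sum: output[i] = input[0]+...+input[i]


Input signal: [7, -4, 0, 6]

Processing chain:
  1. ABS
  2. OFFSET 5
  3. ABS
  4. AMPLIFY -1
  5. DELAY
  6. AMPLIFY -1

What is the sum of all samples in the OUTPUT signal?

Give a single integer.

Answer: 26

Derivation:
Input: [7, -4, 0, 6]
Stage 1 (ABS): |7|=7, |-4|=4, |0|=0, |6|=6 -> [7, 4, 0, 6]
Stage 2 (OFFSET 5): 7+5=12, 4+5=9, 0+5=5, 6+5=11 -> [12, 9, 5, 11]
Stage 3 (ABS): |12|=12, |9|=9, |5|=5, |11|=11 -> [12, 9, 5, 11]
Stage 4 (AMPLIFY -1): 12*-1=-12, 9*-1=-9, 5*-1=-5, 11*-1=-11 -> [-12, -9, -5, -11]
Stage 5 (DELAY): [0, -12, -9, -5] = [0, -12, -9, -5] -> [0, -12, -9, -5]
Stage 6 (AMPLIFY -1): 0*-1=0, -12*-1=12, -9*-1=9, -5*-1=5 -> [0, 12, 9, 5]
Output sum: 26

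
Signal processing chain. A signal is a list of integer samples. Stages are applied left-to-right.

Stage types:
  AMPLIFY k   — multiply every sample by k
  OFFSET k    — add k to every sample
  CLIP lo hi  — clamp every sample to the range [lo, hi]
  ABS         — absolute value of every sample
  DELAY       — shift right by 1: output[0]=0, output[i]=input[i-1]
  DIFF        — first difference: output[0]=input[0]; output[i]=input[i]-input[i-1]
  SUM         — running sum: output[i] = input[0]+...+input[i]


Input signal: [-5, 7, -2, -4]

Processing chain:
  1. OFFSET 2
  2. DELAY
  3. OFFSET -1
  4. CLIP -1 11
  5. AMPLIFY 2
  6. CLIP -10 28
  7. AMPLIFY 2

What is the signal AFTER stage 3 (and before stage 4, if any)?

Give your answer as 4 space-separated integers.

Input: [-5, 7, -2, -4]
Stage 1 (OFFSET 2): -5+2=-3, 7+2=9, -2+2=0, -4+2=-2 -> [-3, 9, 0, -2]
Stage 2 (DELAY): [0, -3, 9, 0] = [0, -3, 9, 0] -> [0, -3, 9, 0]
Stage 3 (OFFSET -1): 0+-1=-1, -3+-1=-4, 9+-1=8, 0+-1=-1 -> [-1, -4, 8, -1]

Answer: -1 -4 8 -1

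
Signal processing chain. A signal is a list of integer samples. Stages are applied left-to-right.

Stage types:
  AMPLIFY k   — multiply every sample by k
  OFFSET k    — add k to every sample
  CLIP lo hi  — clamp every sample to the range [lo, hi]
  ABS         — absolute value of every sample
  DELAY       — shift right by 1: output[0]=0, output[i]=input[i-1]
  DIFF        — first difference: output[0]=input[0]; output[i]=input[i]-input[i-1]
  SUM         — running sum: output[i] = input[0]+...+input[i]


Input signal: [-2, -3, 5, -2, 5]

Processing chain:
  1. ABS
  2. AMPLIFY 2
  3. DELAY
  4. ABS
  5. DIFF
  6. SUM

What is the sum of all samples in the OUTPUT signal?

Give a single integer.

Answer: 24

Derivation:
Input: [-2, -3, 5, -2, 5]
Stage 1 (ABS): |-2|=2, |-3|=3, |5|=5, |-2|=2, |5|=5 -> [2, 3, 5, 2, 5]
Stage 2 (AMPLIFY 2): 2*2=4, 3*2=6, 5*2=10, 2*2=4, 5*2=10 -> [4, 6, 10, 4, 10]
Stage 3 (DELAY): [0, 4, 6, 10, 4] = [0, 4, 6, 10, 4] -> [0, 4, 6, 10, 4]
Stage 4 (ABS): |0|=0, |4|=4, |6|=6, |10|=10, |4|=4 -> [0, 4, 6, 10, 4]
Stage 5 (DIFF): s[0]=0, 4-0=4, 6-4=2, 10-6=4, 4-10=-6 -> [0, 4, 2, 4, -6]
Stage 6 (SUM): sum[0..0]=0, sum[0..1]=4, sum[0..2]=6, sum[0..3]=10, sum[0..4]=4 -> [0, 4, 6, 10, 4]
Output sum: 24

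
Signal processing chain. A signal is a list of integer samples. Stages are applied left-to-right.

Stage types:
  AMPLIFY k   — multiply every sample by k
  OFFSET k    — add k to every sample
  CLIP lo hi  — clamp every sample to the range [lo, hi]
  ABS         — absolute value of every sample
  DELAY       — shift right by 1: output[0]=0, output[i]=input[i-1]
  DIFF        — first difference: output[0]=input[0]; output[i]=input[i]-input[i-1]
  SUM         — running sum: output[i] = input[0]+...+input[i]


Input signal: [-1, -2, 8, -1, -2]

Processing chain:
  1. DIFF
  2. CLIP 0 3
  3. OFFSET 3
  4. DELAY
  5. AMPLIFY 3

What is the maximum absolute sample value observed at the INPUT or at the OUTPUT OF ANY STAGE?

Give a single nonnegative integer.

Answer: 18

Derivation:
Input: [-1, -2, 8, -1, -2] (max |s|=8)
Stage 1 (DIFF): s[0]=-1, -2--1=-1, 8--2=10, -1-8=-9, -2--1=-1 -> [-1, -1, 10, -9, -1] (max |s|=10)
Stage 2 (CLIP 0 3): clip(-1,0,3)=0, clip(-1,0,3)=0, clip(10,0,3)=3, clip(-9,0,3)=0, clip(-1,0,3)=0 -> [0, 0, 3, 0, 0] (max |s|=3)
Stage 3 (OFFSET 3): 0+3=3, 0+3=3, 3+3=6, 0+3=3, 0+3=3 -> [3, 3, 6, 3, 3] (max |s|=6)
Stage 4 (DELAY): [0, 3, 3, 6, 3] = [0, 3, 3, 6, 3] -> [0, 3, 3, 6, 3] (max |s|=6)
Stage 5 (AMPLIFY 3): 0*3=0, 3*3=9, 3*3=9, 6*3=18, 3*3=9 -> [0, 9, 9, 18, 9] (max |s|=18)
Overall max amplitude: 18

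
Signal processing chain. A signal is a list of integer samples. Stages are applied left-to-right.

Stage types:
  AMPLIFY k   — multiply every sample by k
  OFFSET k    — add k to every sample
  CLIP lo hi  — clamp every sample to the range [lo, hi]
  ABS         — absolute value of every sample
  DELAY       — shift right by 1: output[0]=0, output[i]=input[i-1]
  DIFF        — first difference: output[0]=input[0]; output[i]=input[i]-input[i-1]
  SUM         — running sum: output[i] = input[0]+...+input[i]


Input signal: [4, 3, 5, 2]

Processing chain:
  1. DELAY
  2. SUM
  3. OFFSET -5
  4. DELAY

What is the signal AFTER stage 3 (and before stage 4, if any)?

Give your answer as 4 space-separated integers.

Answer: -5 -1 2 7

Derivation:
Input: [4, 3, 5, 2]
Stage 1 (DELAY): [0, 4, 3, 5] = [0, 4, 3, 5] -> [0, 4, 3, 5]
Stage 2 (SUM): sum[0..0]=0, sum[0..1]=4, sum[0..2]=7, sum[0..3]=12 -> [0, 4, 7, 12]
Stage 3 (OFFSET -5): 0+-5=-5, 4+-5=-1, 7+-5=2, 12+-5=7 -> [-5, -1, 2, 7]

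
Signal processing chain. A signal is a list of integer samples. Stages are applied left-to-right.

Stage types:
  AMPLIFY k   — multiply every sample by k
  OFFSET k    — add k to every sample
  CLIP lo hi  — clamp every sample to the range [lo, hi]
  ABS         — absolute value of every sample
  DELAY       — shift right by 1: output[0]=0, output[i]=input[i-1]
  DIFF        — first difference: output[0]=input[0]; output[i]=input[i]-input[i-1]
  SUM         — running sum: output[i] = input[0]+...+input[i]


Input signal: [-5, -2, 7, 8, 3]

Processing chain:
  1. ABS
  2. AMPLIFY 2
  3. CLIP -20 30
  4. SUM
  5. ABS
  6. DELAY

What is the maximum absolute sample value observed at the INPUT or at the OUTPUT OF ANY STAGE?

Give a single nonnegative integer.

Input: [-5, -2, 7, 8, 3] (max |s|=8)
Stage 1 (ABS): |-5|=5, |-2|=2, |7|=7, |8|=8, |3|=3 -> [5, 2, 7, 8, 3] (max |s|=8)
Stage 2 (AMPLIFY 2): 5*2=10, 2*2=4, 7*2=14, 8*2=16, 3*2=6 -> [10, 4, 14, 16, 6] (max |s|=16)
Stage 3 (CLIP -20 30): clip(10,-20,30)=10, clip(4,-20,30)=4, clip(14,-20,30)=14, clip(16,-20,30)=16, clip(6,-20,30)=6 -> [10, 4, 14, 16, 6] (max |s|=16)
Stage 4 (SUM): sum[0..0]=10, sum[0..1]=14, sum[0..2]=28, sum[0..3]=44, sum[0..4]=50 -> [10, 14, 28, 44, 50] (max |s|=50)
Stage 5 (ABS): |10|=10, |14|=14, |28|=28, |44|=44, |50|=50 -> [10, 14, 28, 44, 50] (max |s|=50)
Stage 6 (DELAY): [0, 10, 14, 28, 44] = [0, 10, 14, 28, 44] -> [0, 10, 14, 28, 44] (max |s|=44)
Overall max amplitude: 50

Answer: 50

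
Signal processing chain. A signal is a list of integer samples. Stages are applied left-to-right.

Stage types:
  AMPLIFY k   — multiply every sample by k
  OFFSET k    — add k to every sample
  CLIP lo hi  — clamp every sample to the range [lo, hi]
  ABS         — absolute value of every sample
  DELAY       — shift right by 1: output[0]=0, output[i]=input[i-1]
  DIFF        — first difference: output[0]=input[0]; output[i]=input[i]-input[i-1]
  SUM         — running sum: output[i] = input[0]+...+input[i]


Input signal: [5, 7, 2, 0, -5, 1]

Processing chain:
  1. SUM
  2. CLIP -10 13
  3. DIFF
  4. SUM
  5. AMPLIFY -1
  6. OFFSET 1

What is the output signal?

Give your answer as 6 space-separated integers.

Answer: -4 -11 -12 -12 -8 -9

Derivation:
Input: [5, 7, 2, 0, -5, 1]
Stage 1 (SUM): sum[0..0]=5, sum[0..1]=12, sum[0..2]=14, sum[0..3]=14, sum[0..4]=9, sum[0..5]=10 -> [5, 12, 14, 14, 9, 10]
Stage 2 (CLIP -10 13): clip(5,-10,13)=5, clip(12,-10,13)=12, clip(14,-10,13)=13, clip(14,-10,13)=13, clip(9,-10,13)=9, clip(10,-10,13)=10 -> [5, 12, 13, 13, 9, 10]
Stage 3 (DIFF): s[0]=5, 12-5=7, 13-12=1, 13-13=0, 9-13=-4, 10-9=1 -> [5, 7, 1, 0, -4, 1]
Stage 4 (SUM): sum[0..0]=5, sum[0..1]=12, sum[0..2]=13, sum[0..3]=13, sum[0..4]=9, sum[0..5]=10 -> [5, 12, 13, 13, 9, 10]
Stage 5 (AMPLIFY -1): 5*-1=-5, 12*-1=-12, 13*-1=-13, 13*-1=-13, 9*-1=-9, 10*-1=-10 -> [-5, -12, -13, -13, -9, -10]
Stage 6 (OFFSET 1): -5+1=-4, -12+1=-11, -13+1=-12, -13+1=-12, -9+1=-8, -10+1=-9 -> [-4, -11, -12, -12, -8, -9]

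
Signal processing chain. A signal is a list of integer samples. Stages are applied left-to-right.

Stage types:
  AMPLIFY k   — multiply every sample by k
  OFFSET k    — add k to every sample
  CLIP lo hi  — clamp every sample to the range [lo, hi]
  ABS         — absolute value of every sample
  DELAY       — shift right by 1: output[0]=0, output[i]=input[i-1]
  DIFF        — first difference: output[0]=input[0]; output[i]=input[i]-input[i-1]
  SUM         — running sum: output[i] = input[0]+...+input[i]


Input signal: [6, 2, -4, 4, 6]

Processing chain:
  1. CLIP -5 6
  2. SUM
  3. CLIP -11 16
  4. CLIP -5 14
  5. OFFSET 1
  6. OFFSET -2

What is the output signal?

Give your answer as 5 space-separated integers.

Input: [6, 2, -4, 4, 6]
Stage 1 (CLIP -5 6): clip(6,-5,6)=6, clip(2,-5,6)=2, clip(-4,-5,6)=-4, clip(4,-5,6)=4, clip(6,-5,6)=6 -> [6, 2, -4, 4, 6]
Stage 2 (SUM): sum[0..0]=6, sum[0..1]=8, sum[0..2]=4, sum[0..3]=8, sum[0..4]=14 -> [6, 8, 4, 8, 14]
Stage 3 (CLIP -11 16): clip(6,-11,16)=6, clip(8,-11,16)=8, clip(4,-11,16)=4, clip(8,-11,16)=8, clip(14,-11,16)=14 -> [6, 8, 4, 8, 14]
Stage 4 (CLIP -5 14): clip(6,-5,14)=6, clip(8,-5,14)=8, clip(4,-5,14)=4, clip(8,-5,14)=8, clip(14,-5,14)=14 -> [6, 8, 4, 8, 14]
Stage 5 (OFFSET 1): 6+1=7, 8+1=9, 4+1=5, 8+1=9, 14+1=15 -> [7, 9, 5, 9, 15]
Stage 6 (OFFSET -2): 7+-2=5, 9+-2=7, 5+-2=3, 9+-2=7, 15+-2=13 -> [5, 7, 3, 7, 13]

Answer: 5 7 3 7 13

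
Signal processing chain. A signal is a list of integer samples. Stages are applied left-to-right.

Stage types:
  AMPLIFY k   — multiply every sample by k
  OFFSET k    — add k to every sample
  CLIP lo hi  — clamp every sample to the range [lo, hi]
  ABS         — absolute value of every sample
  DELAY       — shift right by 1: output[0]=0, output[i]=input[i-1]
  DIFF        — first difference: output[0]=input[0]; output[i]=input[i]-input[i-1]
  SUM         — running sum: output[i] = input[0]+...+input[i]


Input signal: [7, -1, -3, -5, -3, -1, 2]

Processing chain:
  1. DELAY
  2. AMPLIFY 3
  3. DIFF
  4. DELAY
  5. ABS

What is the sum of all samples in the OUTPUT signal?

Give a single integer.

Answer: 63

Derivation:
Input: [7, -1, -3, -5, -3, -1, 2]
Stage 1 (DELAY): [0, 7, -1, -3, -5, -3, -1] = [0, 7, -1, -3, -5, -3, -1] -> [0, 7, -1, -3, -5, -3, -1]
Stage 2 (AMPLIFY 3): 0*3=0, 7*3=21, -1*3=-3, -3*3=-9, -5*3=-15, -3*3=-9, -1*3=-3 -> [0, 21, -3, -9, -15, -9, -3]
Stage 3 (DIFF): s[0]=0, 21-0=21, -3-21=-24, -9--3=-6, -15--9=-6, -9--15=6, -3--9=6 -> [0, 21, -24, -6, -6, 6, 6]
Stage 4 (DELAY): [0, 0, 21, -24, -6, -6, 6] = [0, 0, 21, -24, -6, -6, 6] -> [0, 0, 21, -24, -6, -6, 6]
Stage 5 (ABS): |0|=0, |0|=0, |21|=21, |-24|=24, |-6|=6, |-6|=6, |6|=6 -> [0, 0, 21, 24, 6, 6, 6]
Output sum: 63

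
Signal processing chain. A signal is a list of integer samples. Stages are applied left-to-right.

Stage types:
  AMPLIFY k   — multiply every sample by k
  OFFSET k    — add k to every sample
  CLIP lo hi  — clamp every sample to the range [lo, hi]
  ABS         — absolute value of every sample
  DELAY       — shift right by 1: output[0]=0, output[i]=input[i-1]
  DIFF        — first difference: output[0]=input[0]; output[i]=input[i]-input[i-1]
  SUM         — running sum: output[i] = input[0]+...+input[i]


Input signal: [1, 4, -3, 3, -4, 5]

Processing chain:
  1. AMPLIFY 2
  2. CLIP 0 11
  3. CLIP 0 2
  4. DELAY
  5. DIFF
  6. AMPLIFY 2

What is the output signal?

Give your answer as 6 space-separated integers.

Answer: 0 4 0 -4 4 -4

Derivation:
Input: [1, 4, -3, 3, -4, 5]
Stage 1 (AMPLIFY 2): 1*2=2, 4*2=8, -3*2=-6, 3*2=6, -4*2=-8, 5*2=10 -> [2, 8, -6, 6, -8, 10]
Stage 2 (CLIP 0 11): clip(2,0,11)=2, clip(8,0,11)=8, clip(-6,0,11)=0, clip(6,0,11)=6, clip(-8,0,11)=0, clip(10,0,11)=10 -> [2, 8, 0, 6, 0, 10]
Stage 3 (CLIP 0 2): clip(2,0,2)=2, clip(8,0,2)=2, clip(0,0,2)=0, clip(6,0,2)=2, clip(0,0,2)=0, clip(10,0,2)=2 -> [2, 2, 0, 2, 0, 2]
Stage 4 (DELAY): [0, 2, 2, 0, 2, 0] = [0, 2, 2, 0, 2, 0] -> [0, 2, 2, 0, 2, 0]
Stage 5 (DIFF): s[0]=0, 2-0=2, 2-2=0, 0-2=-2, 2-0=2, 0-2=-2 -> [0, 2, 0, -2, 2, -2]
Stage 6 (AMPLIFY 2): 0*2=0, 2*2=4, 0*2=0, -2*2=-4, 2*2=4, -2*2=-4 -> [0, 4, 0, -4, 4, -4]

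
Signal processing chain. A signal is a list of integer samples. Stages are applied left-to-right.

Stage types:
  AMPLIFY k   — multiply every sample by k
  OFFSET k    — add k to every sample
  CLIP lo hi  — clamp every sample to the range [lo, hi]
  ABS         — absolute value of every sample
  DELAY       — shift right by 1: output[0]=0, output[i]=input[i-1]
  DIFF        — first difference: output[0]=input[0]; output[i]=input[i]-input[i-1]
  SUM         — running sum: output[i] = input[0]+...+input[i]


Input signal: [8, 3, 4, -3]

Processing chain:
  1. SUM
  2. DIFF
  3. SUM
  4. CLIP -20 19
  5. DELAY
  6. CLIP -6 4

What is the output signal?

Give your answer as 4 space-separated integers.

Input: [8, 3, 4, -3]
Stage 1 (SUM): sum[0..0]=8, sum[0..1]=11, sum[0..2]=15, sum[0..3]=12 -> [8, 11, 15, 12]
Stage 2 (DIFF): s[0]=8, 11-8=3, 15-11=4, 12-15=-3 -> [8, 3, 4, -3]
Stage 3 (SUM): sum[0..0]=8, sum[0..1]=11, sum[0..2]=15, sum[0..3]=12 -> [8, 11, 15, 12]
Stage 4 (CLIP -20 19): clip(8,-20,19)=8, clip(11,-20,19)=11, clip(15,-20,19)=15, clip(12,-20,19)=12 -> [8, 11, 15, 12]
Stage 5 (DELAY): [0, 8, 11, 15] = [0, 8, 11, 15] -> [0, 8, 11, 15]
Stage 6 (CLIP -6 4): clip(0,-6,4)=0, clip(8,-6,4)=4, clip(11,-6,4)=4, clip(15,-6,4)=4 -> [0, 4, 4, 4]

Answer: 0 4 4 4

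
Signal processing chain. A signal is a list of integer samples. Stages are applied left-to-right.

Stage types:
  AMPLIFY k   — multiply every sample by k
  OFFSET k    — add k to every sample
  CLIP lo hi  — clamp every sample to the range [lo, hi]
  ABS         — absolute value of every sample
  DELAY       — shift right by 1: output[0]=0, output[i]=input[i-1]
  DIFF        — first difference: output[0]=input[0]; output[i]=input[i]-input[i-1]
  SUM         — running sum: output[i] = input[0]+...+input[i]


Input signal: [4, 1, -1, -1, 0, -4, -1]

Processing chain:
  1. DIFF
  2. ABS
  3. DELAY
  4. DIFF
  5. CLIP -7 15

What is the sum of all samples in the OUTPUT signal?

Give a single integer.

Answer: 4

Derivation:
Input: [4, 1, -1, -1, 0, -4, -1]
Stage 1 (DIFF): s[0]=4, 1-4=-3, -1-1=-2, -1--1=0, 0--1=1, -4-0=-4, -1--4=3 -> [4, -3, -2, 0, 1, -4, 3]
Stage 2 (ABS): |4|=4, |-3|=3, |-2|=2, |0|=0, |1|=1, |-4|=4, |3|=3 -> [4, 3, 2, 0, 1, 4, 3]
Stage 3 (DELAY): [0, 4, 3, 2, 0, 1, 4] = [0, 4, 3, 2, 0, 1, 4] -> [0, 4, 3, 2, 0, 1, 4]
Stage 4 (DIFF): s[0]=0, 4-0=4, 3-4=-1, 2-3=-1, 0-2=-2, 1-0=1, 4-1=3 -> [0, 4, -1, -1, -2, 1, 3]
Stage 5 (CLIP -7 15): clip(0,-7,15)=0, clip(4,-7,15)=4, clip(-1,-7,15)=-1, clip(-1,-7,15)=-1, clip(-2,-7,15)=-2, clip(1,-7,15)=1, clip(3,-7,15)=3 -> [0, 4, -1, -1, -2, 1, 3]
Output sum: 4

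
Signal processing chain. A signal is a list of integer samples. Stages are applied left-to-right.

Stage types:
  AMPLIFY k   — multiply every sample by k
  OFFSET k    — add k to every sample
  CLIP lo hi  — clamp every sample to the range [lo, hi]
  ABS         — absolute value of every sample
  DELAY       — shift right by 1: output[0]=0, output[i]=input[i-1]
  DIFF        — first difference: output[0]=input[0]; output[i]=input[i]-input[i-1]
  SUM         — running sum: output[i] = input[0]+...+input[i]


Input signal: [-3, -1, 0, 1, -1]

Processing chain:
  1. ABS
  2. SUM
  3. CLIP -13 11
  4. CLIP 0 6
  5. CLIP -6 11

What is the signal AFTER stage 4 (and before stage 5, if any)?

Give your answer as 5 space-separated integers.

Input: [-3, -1, 0, 1, -1]
Stage 1 (ABS): |-3|=3, |-1|=1, |0|=0, |1|=1, |-1|=1 -> [3, 1, 0, 1, 1]
Stage 2 (SUM): sum[0..0]=3, sum[0..1]=4, sum[0..2]=4, sum[0..3]=5, sum[0..4]=6 -> [3, 4, 4, 5, 6]
Stage 3 (CLIP -13 11): clip(3,-13,11)=3, clip(4,-13,11)=4, clip(4,-13,11)=4, clip(5,-13,11)=5, clip(6,-13,11)=6 -> [3, 4, 4, 5, 6]
Stage 4 (CLIP 0 6): clip(3,0,6)=3, clip(4,0,6)=4, clip(4,0,6)=4, clip(5,0,6)=5, clip(6,0,6)=6 -> [3, 4, 4, 5, 6]

Answer: 3 4 4 5 6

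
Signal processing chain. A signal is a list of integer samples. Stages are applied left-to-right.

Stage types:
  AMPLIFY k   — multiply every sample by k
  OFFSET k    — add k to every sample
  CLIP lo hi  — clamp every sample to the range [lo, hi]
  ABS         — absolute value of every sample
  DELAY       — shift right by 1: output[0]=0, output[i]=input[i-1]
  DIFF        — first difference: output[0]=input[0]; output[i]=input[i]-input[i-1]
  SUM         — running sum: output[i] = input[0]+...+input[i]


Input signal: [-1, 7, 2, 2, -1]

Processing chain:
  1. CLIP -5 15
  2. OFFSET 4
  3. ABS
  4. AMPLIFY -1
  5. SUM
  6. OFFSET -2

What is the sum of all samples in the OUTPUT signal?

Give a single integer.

Answer: -102

Derivation:
Input: [-1, 7, 2, 2, -1]
Stage 1 (CLIP -5 15): clip(-1,-5,15)=-1, clip(7,-5,15)=7, clip(2,-5,15)=2, clip(2,-5,15)=2, clip(-1,-5,15)=-1 -> [-1, 7, 2, 2, -1]
Stage 2 (OFFSET 4): -1+4=3, 7+4=11, 2+4=6, 2+4=6, -1+4=3 -> [3, 11, 6, 6, 3]
Stage 3 (ABS): |3|=3, |11|=11, |6|=6, |6|=6, |3|=3 -> [3, 11, 6, 6, 3]
Stage 4 (AMPLIFY -1): 3*-1=-3, 11*-1=-11, 6*-1=-6, 6*-1=-6, 3*-1=-3 -> [-3, -11, -6, -6, -3]
Stage 5 (SUM): sum[0..0]=-3, sum[0..1]=-14, sum[0..2]=-20, sum[0..3]=-26, sum[0..4]=-29 -> [-3, -14, -20, -26, -29]
Stage 6 (OFFSET -2): -3+-2=-5, -14+-2=-16, -20+-2=-22, -26+-2=-28, -29+-2=-31 -> [-5, -16, -22, -28, -31]
Output sum: -102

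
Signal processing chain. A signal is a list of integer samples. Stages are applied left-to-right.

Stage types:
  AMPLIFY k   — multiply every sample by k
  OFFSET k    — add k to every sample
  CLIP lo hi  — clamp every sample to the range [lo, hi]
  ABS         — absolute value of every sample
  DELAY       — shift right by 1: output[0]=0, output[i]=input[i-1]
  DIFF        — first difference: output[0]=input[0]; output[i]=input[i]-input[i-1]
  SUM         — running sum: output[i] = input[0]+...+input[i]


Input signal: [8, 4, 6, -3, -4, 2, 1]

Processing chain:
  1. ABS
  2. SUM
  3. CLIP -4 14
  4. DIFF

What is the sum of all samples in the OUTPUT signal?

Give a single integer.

Answer: 14

Derivation:
Input: [8, 4, 6, -3, -4, 2, 1]
Stage 1 (ABS): |8|=8, |4|=4, |6|=6, |-3|=3, |-4|=4, |2|=2, |1|=1 -> [8, 4, 6, 3, 4, 2, 1]
Stage 2 (SUM): sum[0..0]=8, sum[0..1]=12, sum[0..2]=18, sum[0..3]=21, sum[0..4]=25, sum[0..5]=27, sum[0..6]=28 -> [8, 12, 18, 21, 25, 27, 28]
Stage 3 (CLIP -4 14): clip(8,-4,14)=8, clip(12,-4,14)=12, clip(18,-4,14)=14, clip(21,-4,14)=14, clip(25,-4,14)=14, clip(27,-4,14)=14, clip(28,-4,14)=14 -> [8, 12, 14, 14, 14, 14, 14]
Stage 4 (DIFF): s[0]=8, 12-8=4, 14-12=2, 14-14=0, 14-14=0, 14-14=0, 14-14=0 -> [8, 4, 2, 0, 0, 0, 0]
Output sum: 14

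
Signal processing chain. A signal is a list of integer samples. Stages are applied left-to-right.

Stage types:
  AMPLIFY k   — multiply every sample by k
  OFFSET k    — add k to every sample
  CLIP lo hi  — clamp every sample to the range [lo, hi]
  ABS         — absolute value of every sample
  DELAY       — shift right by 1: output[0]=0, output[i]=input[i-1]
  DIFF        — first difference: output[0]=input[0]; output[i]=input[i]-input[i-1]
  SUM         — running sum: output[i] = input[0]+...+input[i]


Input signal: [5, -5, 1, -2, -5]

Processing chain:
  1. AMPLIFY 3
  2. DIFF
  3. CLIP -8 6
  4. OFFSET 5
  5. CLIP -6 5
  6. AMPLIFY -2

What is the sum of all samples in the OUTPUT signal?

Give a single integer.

Answer: -2

Derivation:
Input: [5, -5, 1, -2, -5]
Stage 1 (AMPLIFY 3): 5*3=15, -5*3=-15, 1*3=3, -2*3=-6, -5*3=-15 -> [15, -15, 3, -6, -15]
Stage 2 (DIFF): s[0]=15, -15-15=-30, 3--15=18, -6-3=-9, -15--6=-9 -> [15, -30, 18, -9, -9]
Stage 3 (CLIP -8 6): clip(15,-8,6)=6, clip(-30,-8,6)=-8, clip(18,-8,6)=6, clip(-9,-8,6)=-8, clip(-9,-8,6)=-8 -> [6, -8, 6, -8, -8]
Stage 4 (OFFSET 5): 6+5=11, -8+5=-3, 6+5=11, -8+5=-3, -8+5=-3 -> [11, -3, 11, -3, -3]
Stage 5 (CLIP -6 5): clip(11,-6,5)=5, clip(-3,-6,5)=-3, clip(11,-6,5)=5, clip(-3,-6,5)=-3, clip(-3,-6,5)=-3 -> [5, -3, 5, -3, -3]
Stage 6 (AMPLIFY -2): 5*-2=-10, -3*-2=6, 5*-2=-10, -3*-2=6, -3*-2=6 -> [-10, 6, -10, 6, 6]
Output sum: -2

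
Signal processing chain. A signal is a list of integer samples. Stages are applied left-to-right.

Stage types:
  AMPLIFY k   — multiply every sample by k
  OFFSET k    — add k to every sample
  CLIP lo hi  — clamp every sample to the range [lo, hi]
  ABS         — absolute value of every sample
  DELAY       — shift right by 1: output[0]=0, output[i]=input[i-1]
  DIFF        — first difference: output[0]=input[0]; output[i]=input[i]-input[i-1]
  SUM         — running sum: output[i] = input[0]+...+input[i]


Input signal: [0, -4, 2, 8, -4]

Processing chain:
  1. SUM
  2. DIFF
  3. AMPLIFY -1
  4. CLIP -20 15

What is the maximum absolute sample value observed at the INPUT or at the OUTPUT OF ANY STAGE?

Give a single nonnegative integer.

Input: [0, -4, 2, 8, -4] (max |s|=8)
Stage 1 (SUM): sum[0..0]=0, sum[0..1]=-4, sum[0..2]=-2, sum[0..3]=6, sum[0..4]=2 -> [0, -4, -2, 6, 2] (max |s|=6)
Stage 2 (DIFF): s[0]=0, -4-0=-4, -2--4=2, 6--2=8, 2-6=-4 -> [0, -4, 2, 8, -4] (max |s|=8)
Stage 3 (AMPLIFY -1): 0*-1=0, -4*-1=4, 2*-1=-2, 8*-1=-8, -4*-1=4 -> [0, 4, -2, -8, 4] (max |s|=8)
Stage 4 (CLIP -20 15): clip(0,-20,15)=0, clip(4,-20,15)=4, clip(-2,-20,15)=-2, clip(-8,-20,15)=-8, clip(4,-20,15)=4 -> [0, 4, -2, -8, 4] (max |s|=8)
Overall max amplitude: 8

Answer: 8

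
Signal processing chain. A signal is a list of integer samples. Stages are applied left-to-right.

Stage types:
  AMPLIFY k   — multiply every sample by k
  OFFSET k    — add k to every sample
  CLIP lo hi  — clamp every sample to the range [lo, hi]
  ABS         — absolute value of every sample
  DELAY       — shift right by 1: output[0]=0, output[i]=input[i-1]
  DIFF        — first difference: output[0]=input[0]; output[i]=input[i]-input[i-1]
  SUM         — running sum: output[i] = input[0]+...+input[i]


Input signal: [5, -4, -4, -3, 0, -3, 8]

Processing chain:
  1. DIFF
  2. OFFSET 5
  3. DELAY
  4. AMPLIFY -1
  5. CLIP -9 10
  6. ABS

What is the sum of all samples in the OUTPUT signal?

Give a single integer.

Input: [5, -4, -4, -3, 0, -3, 8]
Stage 1 (DIFF): s[0]=5, -4-5=-9, -4--4=0, -3--4=1, 0--3=3, -3-0=-3, 8--3=11 -> [5, -9, 0, 1, 3, -3, 11]
Stage 2 (OFFSET 5): 5+5=10, -9+5=-4, 0+5=5, 1+5=6, 3+5=8, -3+5=2, 11+5=16 -> [10, -4, 5, 6, 8, 2, 16]
Stage 3 (DELAY): [0, 10, -4, 5, 6, 8, 2] = [0, 10, -4, 5, 6, 8, 2] -> [0, 10, -4, 5, 6, 8, 2]
Stage 4 (AMPLIFY -1): 0*-1=0, 10*-1=-10, -4*-1=4, 5*-1=-5, 6*-1=-6, 8*-1=-8, 2*-1=-2 -> [0, -10, 4, -5, -6, -8, -2]
Stage 5 (CLIP -9 10): clip(0,-9,10)=0, clip(-10,-9,10)=-9, clip(4,-9,10)=4, clip(-5,-9,10)=-5, clip(-6,-9,10)=-6, clip(-8,-9,10)=-8, clip(-2,-9,10)=-2 -> [0, -9, 4, -5, -6, -8, -2]
Stage 6 (ABS): |0|=0, |-9|=9, |4|=4, |-5|=5, |-6|=6, |-8|=8, |-2|=2 -> [0, 9, 4, 5, 6, 8, 2]
Output sum: 34

Answer: 34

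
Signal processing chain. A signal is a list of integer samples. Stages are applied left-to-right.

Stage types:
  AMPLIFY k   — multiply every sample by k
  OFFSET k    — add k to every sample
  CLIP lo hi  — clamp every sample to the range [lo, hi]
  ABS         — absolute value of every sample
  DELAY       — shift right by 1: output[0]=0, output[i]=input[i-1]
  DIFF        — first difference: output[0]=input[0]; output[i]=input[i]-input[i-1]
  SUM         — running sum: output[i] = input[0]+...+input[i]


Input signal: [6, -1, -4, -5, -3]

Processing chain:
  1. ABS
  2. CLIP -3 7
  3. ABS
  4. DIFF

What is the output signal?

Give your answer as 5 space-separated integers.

Input: [6, -1, -4, -5, -3]
Stage 1 (ABS): |6|=6, |-1|=1, |-4|=4, |-5|=5, |-3|=3 -> [6, 1, 4, 5, 3]
Stage 2 (CLIP -3 7): clip(6,-3,7)=6, clip(1,-3,7)=1, clip(4,-3,7)=4, clip(5,-3,7)=5, clip(3,-3,7)=3 -> [6, 1, 4, 5, 3]
Stage 3 (ABS): |6|=6, |1|=1, |4|=4, |5|=5, |3|=3 -> [6, 1, 4, 5, 3]
Stage 4 (DIFF): s[0]=6, 1-6=-5, 4-1=3, 5-4=1, 3-5=-2 -> [6, -5, 3, 1, -2]

Answer: 6 -5 3 1 -2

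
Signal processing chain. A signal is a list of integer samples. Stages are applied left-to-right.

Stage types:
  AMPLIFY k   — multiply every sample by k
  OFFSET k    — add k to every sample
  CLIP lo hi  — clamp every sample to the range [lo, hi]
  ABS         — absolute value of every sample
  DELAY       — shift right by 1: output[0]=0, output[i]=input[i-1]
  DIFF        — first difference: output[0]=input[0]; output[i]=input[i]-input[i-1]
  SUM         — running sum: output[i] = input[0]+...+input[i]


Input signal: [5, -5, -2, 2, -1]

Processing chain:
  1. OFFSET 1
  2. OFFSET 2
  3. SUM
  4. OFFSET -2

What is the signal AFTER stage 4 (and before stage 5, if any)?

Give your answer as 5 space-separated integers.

Answer: 6 4 5 10 12

Derivation:
Input: [5, -5, -2, 2, -1]
Stage 1 (OFFSET 1): 5+1=6, -5+1=-4, -2+1=-1, 2+1=3, -1+1=0 -> [6, -4, -1, 3, 0]
Stage 2 (OFFSET 2): 6+2=8, -4+2=-2, -1+2=1, 3+2=5, 0+2=2 -> [8, -2, 1, 5, 2]
Stage 3 (SUM): sum[0..0]=8, sum[0..1]=6, sum[0..2]=7, sum[0..3]=12, sum[0..4]=14 -> [8, 6, 7, 12, 14]
Stage 4 (OFFSET -2): 8+-2=6, 6+-2=4, 7+-2=5, 12+-2=10, 14+-2=12 -> [6, 4, 5, 10, 12]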